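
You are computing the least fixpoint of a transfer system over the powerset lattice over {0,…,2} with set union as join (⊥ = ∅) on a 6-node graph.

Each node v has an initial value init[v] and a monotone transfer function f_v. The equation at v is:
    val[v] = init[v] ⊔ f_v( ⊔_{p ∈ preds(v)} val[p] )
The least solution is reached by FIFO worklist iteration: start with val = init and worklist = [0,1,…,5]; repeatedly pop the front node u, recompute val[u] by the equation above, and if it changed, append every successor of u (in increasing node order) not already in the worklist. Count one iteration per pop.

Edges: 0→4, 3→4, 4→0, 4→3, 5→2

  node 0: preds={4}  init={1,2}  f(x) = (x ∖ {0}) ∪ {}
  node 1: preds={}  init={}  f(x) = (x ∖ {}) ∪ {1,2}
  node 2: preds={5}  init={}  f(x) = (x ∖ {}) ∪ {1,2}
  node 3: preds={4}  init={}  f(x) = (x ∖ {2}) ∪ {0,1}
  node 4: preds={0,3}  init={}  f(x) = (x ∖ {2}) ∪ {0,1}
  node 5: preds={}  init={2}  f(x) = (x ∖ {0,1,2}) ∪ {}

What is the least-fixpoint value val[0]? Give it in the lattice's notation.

{1,2}

Worklist (8 pops):
  #1 pop 0: in={} → {1,2} (no change)
  #2 pop 1: in={} → {1,2} (was {}); enqueue []
  #3 pop 2: in={2} → {1,2} (was {}); enqueue []
  #4 pop 3: in={} → {0,1} (was {}); enqueue []
  #5 pop 4: in={0,1,2} → {0,1} (was {}); enqueue [0,3]
  #6 pop 5: in={} → {2} (no change)
  #7 pop 0: in={0,1} → {1,2} (no change)
  #8 pop 3: in={0,1} → {0,1} (no change)

Fixpoint:
  val[0] = {1,2}
  val[1] = {1,2}
  val[2] = {1,2}
  val[3] = {0,1}
  val[4] = {0,1}
  val[5] = {2}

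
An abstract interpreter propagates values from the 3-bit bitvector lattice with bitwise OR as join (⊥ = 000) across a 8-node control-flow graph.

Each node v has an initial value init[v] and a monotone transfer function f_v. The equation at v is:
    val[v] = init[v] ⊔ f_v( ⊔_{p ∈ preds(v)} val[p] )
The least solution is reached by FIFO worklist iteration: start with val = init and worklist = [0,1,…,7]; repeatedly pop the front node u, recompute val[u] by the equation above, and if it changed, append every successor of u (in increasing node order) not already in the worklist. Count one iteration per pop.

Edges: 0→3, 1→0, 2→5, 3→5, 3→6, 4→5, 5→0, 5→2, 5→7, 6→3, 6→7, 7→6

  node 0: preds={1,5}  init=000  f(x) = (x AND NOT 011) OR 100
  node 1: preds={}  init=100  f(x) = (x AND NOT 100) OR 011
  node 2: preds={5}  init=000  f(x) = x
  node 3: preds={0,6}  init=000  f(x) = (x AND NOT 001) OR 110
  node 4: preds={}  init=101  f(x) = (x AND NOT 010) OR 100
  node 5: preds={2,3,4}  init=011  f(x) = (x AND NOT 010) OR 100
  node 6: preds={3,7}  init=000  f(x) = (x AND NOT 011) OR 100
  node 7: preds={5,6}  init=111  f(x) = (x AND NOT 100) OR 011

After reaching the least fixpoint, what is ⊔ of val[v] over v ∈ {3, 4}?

Worklist (12 pops):
  #1 pop 0: in=111 → 100 (was 000); enqueue []
  #2 pop 1: in=000 → 111 (was 100); enqueue [0]
  #3 pop 2: in=011 → 011 (was 000); enqueue []
  #4 pop 3: in=100 → 110 (was 000); enqueue []
  #5 pop 4: in=000 → 101 (no change)
  #6 pop 5: in=111 → 111 (was 011); enqueue [2]
  #7 pop 6: in=111 → 100 (was 000); enqueue [3]
  #8 pop 7: in=111 → 111 (no change)
  #9 pop 0: in=111 → 100 (no change)
  #10 pop 2: in=111 → 111 (was 011); enqueue [5]
  #11 pop 3: in=100 → 110 (no change)
  #12 pop 5: in=111 → 111 (no change)

Fixpoint:
  val[0] = 100
  val[1] = 111
  val[2] = 111
  val[3] = 110
  val[4] = 101
  val[5] = 111
  val[6] = 100
  val[7] = 111

111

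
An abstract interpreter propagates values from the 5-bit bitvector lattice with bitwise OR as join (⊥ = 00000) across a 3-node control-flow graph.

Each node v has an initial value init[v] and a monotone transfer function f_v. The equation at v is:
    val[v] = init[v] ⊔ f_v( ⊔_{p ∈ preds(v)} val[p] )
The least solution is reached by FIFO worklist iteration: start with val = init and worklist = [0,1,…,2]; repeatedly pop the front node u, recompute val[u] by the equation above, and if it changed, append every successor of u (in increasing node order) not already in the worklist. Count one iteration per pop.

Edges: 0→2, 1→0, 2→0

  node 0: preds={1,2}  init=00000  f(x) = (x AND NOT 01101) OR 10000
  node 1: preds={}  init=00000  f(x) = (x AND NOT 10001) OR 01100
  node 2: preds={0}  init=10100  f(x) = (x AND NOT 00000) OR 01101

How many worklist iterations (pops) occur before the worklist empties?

Iteration log — 4 steps:
  step 1. node 0  ⊔preds=10100  new=10000  old=00000  +wl: 
  step 2. node 1  ⊔preds=00000  new=01100  old=00000  +wl: 0
  step 3. node 2  ⊔preds=10000  new=11101  old=10100  +wl: 
  step 4. node 0  ⊔preds=11101  new=10000  stable

Least fixpoint reached:
  node 0: 10000
  node 1: 01100
  node 2: 11101

4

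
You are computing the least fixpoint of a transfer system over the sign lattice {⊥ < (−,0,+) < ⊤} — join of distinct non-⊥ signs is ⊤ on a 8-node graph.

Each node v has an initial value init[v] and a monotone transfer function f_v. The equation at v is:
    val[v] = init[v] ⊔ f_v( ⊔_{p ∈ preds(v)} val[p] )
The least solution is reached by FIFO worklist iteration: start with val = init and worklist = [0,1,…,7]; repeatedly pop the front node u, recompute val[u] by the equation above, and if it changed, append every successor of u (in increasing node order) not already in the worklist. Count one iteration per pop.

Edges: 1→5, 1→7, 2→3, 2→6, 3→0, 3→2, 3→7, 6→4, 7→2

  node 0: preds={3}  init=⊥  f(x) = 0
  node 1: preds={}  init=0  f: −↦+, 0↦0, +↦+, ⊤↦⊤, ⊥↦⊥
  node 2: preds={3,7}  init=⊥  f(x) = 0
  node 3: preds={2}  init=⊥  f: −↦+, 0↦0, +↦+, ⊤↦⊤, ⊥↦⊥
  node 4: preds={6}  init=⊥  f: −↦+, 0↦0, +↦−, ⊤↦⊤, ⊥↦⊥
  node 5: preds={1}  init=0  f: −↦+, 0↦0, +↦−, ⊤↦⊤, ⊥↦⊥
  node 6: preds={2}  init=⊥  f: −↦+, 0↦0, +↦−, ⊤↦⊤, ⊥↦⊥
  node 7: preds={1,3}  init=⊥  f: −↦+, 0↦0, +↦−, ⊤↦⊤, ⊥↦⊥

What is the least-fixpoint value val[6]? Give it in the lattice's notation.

Worklist (11 pops):
  #1 pop 0: in=⊥ → 0 (was ⊥); enqueue []
  #2 pop 1: in=⊥ → 0 (no change)
  #3 pop 2: in=⊥ → 0 (was ⊥); enqueue []
  #4 pop 3: in=0 → 0 (was ⊥); enqueue [0,2]
  #5 pop 4: in=⊥ → ⊥ (no change)
  #6 pop 5: in=0 → 0 (no change)
  #7 pop 6: in=0 → 0 (was ⊥); enqueue [4]
  #8 pop 7: in=0 → 0 (was ⊥); enqueue []
  #9 pop 0: in=0 → 0 (no change)
  #10 pop 2: in=0 → 0 (no change)
  #11 pop 4: in=0 → 0 (was ⊥); enqueue []

Fixpoint:
  val[0] = 0
  val[1] = 0
  val[2] = 0
  val[3] = 0
  val[4] = 0
  val[5] = 0
  val[6] = 0
  val[7] = 0

0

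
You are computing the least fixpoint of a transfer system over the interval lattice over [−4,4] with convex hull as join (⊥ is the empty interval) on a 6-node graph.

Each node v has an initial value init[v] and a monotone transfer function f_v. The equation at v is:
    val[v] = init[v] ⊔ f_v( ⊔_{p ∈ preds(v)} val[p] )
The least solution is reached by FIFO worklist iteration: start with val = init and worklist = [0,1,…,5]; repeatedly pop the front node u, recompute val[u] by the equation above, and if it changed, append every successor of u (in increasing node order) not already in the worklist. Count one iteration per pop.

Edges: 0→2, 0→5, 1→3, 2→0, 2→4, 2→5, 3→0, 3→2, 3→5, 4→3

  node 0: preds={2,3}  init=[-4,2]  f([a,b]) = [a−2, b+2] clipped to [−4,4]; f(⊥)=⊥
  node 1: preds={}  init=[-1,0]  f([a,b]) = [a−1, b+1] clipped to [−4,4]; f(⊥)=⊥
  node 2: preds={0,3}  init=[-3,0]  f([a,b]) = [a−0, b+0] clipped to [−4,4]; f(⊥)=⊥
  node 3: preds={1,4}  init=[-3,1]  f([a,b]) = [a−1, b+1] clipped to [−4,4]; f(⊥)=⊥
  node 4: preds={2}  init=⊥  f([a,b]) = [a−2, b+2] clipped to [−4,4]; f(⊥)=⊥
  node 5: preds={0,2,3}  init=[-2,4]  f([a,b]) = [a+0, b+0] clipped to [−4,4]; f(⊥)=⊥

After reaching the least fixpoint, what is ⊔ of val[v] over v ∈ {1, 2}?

[-4,4]

Worklist (12 pops):
  #1 pop 0: in=[-3,1] → [-4,3] (was [-4,2]); enqueue []
  #2 pop 1: in=⊥ → [-1,0] (no change)
  #3 pop 2: in=[-4,3] → [-4,3] (was [-3,0]); enqueue [0]
  #4 pop 3: in=[-1,0] → [-3,1] (no change)
  #5 pop 4: in=[-4,3] → [-4,4] (was ⊥); enqueue [3]
  #6 pop 5: in=[-4,3] → [-4,4] (was [-2,4]); enqueue []
  #7 pop 0: in=[-4,3] → [-4,4] (was [-4,3]); enqueue [2,5]
  #8 pop 3: in=[-4,4] → [-4,4] (was [-3,1]); enqueue [0]
  #9 pop 2: in=[-4,4] → [-4,4] (was [-4,3]); enqueue [4]
  #10 pop 5: in=[-4,4] → [-4,4] (no change)
  #11 pop 0: in=[-4,4] → [-4,4] (no change)
  #12 pop 4: in=[-4,4] → [-4,4] (no change)

Fixpoint:
  val[0] = [-4,4]
  val[1] = [-1,0]
  val[2] = [-4,4]
  val[3] = [-4,4]
  val[4] = [-4,4]
  val[5] = [-4,4]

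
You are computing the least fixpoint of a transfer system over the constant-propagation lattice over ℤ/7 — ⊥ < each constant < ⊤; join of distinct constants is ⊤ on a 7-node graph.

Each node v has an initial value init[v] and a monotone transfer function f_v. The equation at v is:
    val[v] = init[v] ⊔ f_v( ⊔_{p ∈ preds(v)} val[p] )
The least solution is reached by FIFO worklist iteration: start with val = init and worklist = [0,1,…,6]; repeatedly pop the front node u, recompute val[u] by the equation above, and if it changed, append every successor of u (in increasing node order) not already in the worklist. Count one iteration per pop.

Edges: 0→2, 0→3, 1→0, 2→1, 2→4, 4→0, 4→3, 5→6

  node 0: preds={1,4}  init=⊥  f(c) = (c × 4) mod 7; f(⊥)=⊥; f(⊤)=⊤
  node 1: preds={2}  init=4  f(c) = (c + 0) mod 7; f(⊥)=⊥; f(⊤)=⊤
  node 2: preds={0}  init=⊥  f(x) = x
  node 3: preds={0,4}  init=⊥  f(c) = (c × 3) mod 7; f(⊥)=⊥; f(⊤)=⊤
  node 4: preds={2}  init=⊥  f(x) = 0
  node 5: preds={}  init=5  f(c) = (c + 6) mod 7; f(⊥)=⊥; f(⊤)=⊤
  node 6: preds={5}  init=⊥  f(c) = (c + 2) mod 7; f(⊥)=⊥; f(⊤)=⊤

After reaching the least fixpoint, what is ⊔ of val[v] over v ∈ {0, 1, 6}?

Trace (13 dequeues):
  [1] u=0 | in 4 | out 2 | prev ⊥ | push {}
  [2] u=1 | in ⊥ | out 4 | ==
  [3] u=2 | in 2 | out 2 | prev ⊥ | push {1}
  [4] u=3 | in 2 | out 6 | prev ⊥ | push {}
  [5] u=4 | in 2 | out 0 | prev ⊥ | push {0,3}
  [6] u=5 | in ⊥ | out 5 | ==
  [7] u=6 | in 5 | out 0 | prev ⊥ | push {}
  [8] u=1 | in 2 | out ⊤ | prev 4 | push {}
  [9] u=0 | in ⊤ | out ⊤ | prev 2 | push {2}
  [10] u=3 | in ⊤ | out ⊤ | prev 6 | push {}
  [11] u=2 | in ⊤ | out ⊤ | prev 2 | push {1,4}
  [12] u=1 | in ⊤ | out ⊤ | ==
  [13] u=4 | in ⊤ | out 0 | ==

Converged values:
  [0] ⊤
  [1] ⊤
  [2] ⊤
  [3] ⊤
  [4] 0
  [5] 5
  [6] 0

⊤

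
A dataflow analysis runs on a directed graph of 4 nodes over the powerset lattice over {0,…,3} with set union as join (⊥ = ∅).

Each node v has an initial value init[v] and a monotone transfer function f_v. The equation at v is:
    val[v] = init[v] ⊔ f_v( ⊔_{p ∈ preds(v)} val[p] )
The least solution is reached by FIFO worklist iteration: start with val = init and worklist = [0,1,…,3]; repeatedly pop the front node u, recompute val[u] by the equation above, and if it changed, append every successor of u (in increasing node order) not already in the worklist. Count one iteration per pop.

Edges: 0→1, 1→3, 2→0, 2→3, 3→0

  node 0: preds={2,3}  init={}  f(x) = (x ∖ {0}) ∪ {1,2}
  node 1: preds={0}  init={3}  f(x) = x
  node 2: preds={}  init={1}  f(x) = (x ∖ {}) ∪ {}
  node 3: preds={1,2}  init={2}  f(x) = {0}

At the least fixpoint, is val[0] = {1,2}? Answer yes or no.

Trace (5 dequeues):
  [1] u=0 | in {1,2} | out {1,2} | prev {} | push {}
  [2] u=1 | in {1,2} | out {1,2,3} | prev {3} | push {}
  [3] u=2 | in {} | out {1} | ==
  [4] u=3 | in {1,2,3} | out {0,2} | prev {2} | push {0}
  [5] u=0 | in {0,1,2} | out {1,2} | ==

Converged values:
  [0] {1,2}
  [1] {1,2,3}
  [2] {1}
  [3] {0,2}

yes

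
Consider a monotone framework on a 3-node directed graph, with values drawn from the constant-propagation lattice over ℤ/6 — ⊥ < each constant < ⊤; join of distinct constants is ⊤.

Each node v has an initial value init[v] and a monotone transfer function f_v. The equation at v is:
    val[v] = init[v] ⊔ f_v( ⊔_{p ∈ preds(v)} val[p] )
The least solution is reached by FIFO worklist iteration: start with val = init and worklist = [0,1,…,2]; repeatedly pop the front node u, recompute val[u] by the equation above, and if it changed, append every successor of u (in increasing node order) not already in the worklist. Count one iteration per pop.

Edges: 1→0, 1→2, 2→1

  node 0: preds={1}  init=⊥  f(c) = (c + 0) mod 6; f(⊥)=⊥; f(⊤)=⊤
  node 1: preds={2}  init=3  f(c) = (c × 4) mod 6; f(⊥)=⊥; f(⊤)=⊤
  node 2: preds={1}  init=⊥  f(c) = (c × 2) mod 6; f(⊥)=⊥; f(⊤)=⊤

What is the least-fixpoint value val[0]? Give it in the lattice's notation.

⊤

Worklist (7 pops):
  #1 pop 0: in=3 → 3 (was ⊥); enqueue []
  #2 pop 1: in=⊥ → 3 (no change)
  #3 pop 2: in=3 → 0 (was ⊥); enqueue [1]
  #4 pop 1: in=0 → ⊤ (was 3); enqueue [0,2]
  #5 pop 0: in=⊤ → ⊤ (was 3); enqueue []
  #6 pop 2: in=⊤ → ⊤ (was 0); enqueue [1]
  #7 pop 1: in=⊤ → ⊤ (no change)

Fixpoint:
  val[0] = ⊤
  val[1] = ⊤
  val[2] = ⊤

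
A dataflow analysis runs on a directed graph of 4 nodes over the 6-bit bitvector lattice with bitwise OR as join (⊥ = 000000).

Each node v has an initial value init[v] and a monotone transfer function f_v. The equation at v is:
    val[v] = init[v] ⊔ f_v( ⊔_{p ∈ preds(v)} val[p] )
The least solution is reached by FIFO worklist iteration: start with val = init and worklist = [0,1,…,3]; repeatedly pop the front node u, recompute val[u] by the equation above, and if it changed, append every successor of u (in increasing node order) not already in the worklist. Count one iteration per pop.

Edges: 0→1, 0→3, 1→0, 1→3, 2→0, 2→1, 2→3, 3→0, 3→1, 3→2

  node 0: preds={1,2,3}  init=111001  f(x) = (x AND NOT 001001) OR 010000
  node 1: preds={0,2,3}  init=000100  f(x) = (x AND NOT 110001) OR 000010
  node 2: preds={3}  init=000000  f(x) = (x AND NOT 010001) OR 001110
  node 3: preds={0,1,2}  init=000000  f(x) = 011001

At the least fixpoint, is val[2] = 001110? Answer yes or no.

yes

Trace (8 dequeues):
  [1] u=0 | in 000100 | out 111101 | prev 111001 | push {}
  [2] u=1 | in 111101 | out 001110 | prev 000100 | push {0}
  [3] u=2 | in 000000 | out 001110 | prev 000000 | push {1}
  [4] u=3 | in 111111 | out 011001 | prev 000000 | push {2}
  [5] u=0 | in 011111 | out 111111 | prev 111101 | push {3}
  [6] u=1 | in 111111 | out 001110 | ==
  [7] u=2 | in 011001 | out 001110 | ==
  [8] u=3 | in 111111 | out 011001 | ==

Converged values:
  [0] 111111
  [1] 001110
  [2] 001110
  [3] 011001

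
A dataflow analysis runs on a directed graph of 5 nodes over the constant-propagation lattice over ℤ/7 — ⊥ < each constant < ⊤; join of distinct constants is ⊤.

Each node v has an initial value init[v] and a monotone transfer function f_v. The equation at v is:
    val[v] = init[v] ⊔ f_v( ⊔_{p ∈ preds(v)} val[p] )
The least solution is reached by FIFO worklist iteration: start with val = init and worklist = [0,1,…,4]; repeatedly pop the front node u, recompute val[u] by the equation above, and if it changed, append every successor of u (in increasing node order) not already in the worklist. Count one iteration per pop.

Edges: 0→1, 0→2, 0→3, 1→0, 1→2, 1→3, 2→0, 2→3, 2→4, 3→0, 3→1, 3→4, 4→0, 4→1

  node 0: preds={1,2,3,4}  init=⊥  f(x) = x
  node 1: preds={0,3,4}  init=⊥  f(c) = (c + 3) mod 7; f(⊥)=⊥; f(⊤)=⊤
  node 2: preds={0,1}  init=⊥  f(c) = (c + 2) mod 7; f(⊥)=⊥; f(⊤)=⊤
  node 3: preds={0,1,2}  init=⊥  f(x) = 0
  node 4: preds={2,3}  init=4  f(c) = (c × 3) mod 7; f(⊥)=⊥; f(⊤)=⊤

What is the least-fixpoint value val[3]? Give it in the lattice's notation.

Worklist (10 pops):
  #1 pop 0: in=4 → 4 (was ⊥); enqueue []
  #2 pop 1: in=4 → 0 (was ⊥); enqueue [0]
  #3 pop 2: in=⊤ → ⊤ (was ⊥); enqueue []
  #4 pop 3: in=⊤ → 0 (was ⊥); enqueue [1]
  #5 pop 4: in=⊤ → ⊤ (was 4); enqueue []
  #6 pop 0: in=⊤ → ⊤ (was 4); enqueue [2,3]
  #7 pop 1: in=⊤ → ⊤ (was 0); enqueue [0]
  #8 pop 2: in=⊤ → ⊤ (no change)
  #9 pop 3: in=⊤ → 0 (no change)
  #10 pop 0: in=⊤ → ⊤ (no change)

Fixpoint:
  val[0] = ⊤
  val[1] = ⊤
  val[2] = ⊤
  val[3] = 0
  val[4] = ⊤

0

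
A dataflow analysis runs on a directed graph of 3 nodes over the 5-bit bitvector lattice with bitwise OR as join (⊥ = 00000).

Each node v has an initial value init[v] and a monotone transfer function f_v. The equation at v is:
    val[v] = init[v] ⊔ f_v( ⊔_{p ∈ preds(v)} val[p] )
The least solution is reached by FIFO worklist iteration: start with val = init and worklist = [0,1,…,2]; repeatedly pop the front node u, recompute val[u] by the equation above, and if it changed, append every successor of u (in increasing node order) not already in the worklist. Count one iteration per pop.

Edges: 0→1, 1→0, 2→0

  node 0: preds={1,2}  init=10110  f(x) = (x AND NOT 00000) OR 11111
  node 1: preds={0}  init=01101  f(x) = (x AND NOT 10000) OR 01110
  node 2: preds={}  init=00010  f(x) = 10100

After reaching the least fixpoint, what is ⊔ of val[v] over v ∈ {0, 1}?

Trace (4 dequeues):
  [1] u=0 | in 01111 | out 11111 | prev 10110 | push {}
  [2] u=1 | in 11111 | out 01111 | prev 01101 | push {0}
  [3] u=2 | in 00000 | out 10110 | prev 00010 | push {}
  [4] u=0 | in 11111 | out 11111 | ==

Converged values:
  [0] 11111
  [1] 01111
  [2] 10110

11111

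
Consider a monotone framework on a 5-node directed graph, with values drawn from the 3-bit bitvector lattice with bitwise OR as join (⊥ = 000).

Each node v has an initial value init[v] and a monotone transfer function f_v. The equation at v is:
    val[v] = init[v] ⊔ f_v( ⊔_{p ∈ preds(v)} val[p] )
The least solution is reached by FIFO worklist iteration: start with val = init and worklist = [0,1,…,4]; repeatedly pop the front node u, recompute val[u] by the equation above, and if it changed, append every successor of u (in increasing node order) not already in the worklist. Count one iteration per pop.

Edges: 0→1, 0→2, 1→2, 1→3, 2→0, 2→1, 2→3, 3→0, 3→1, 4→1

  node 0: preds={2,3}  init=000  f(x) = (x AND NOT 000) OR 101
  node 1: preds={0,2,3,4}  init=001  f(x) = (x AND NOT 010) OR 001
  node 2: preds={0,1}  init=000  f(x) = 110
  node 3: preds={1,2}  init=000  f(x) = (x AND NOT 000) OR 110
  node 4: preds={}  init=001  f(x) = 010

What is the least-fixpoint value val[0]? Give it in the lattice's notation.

Iteration log — 8 steps:
  step 1. node 0  ⊔preds=000  new=101  old=000  +wl: 
  step 2. node 1  ⊔preds=101  new=101  old=001  +wl: 
  step 3. node 2  ⊔preds=101  new=110  old=000  +wl: 0,1
  step 4. node 3  ⊔preds=111  new=111  old=000  +wl: 
  step 5. node 4  ⊔preds=000  new=011  old=001  +wl: 
  step 6. node 0  ⊔preds=111  new=111  old=101  +wl: 2
  step 7. node 1  ⊔preds=111  new=101  stable
  step 8. node 2  ⊔preds=111  new=110  stable

Least fixpoint reached:
  node 0: 111
  node 1: 101
  node 2: 110
  node 3: 111
  node 4: 011

111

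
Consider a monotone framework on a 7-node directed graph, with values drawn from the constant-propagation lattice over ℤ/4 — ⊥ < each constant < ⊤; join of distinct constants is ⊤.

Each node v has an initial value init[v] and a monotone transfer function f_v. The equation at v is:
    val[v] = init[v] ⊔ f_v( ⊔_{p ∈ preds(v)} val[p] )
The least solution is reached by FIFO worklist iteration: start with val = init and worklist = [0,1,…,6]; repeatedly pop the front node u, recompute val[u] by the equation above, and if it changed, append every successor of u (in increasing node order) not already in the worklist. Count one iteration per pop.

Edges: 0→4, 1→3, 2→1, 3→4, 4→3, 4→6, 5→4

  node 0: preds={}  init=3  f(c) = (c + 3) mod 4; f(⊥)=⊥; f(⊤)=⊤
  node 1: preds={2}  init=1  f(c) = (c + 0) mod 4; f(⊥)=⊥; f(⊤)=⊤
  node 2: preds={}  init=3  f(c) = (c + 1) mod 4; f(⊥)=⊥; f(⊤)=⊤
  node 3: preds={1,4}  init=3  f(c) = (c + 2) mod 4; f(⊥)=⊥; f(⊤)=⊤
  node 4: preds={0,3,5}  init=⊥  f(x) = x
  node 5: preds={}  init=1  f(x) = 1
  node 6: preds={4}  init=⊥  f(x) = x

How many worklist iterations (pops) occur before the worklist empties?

8

Iteration log — 8 steps:
  step 1. node 0  ⊔preds=⊥  new=3  stable
  step 2. node 1  ⊔preds=3  new=⊤  old=1  +wl: 
  step 3. node 2  ⊔preds=⊥  new=3  stable
  step 4. node 3  ⊔preds=⊤  new=⊤  old=3  +wl: 
  step 5. node 4  ⊔preds=⊤  new=⊤  old=⊥  +wl: 3
  step 6. node 5  ⊔preds=⊥  new=1  stable
  step 7. node 6  ⊔preds=⊤  new=⊤  old=⊥  +wl: 
  step 8. node 3  ⊔preds=⊤  new=⊤  stable

Least fixpoint reached:
  node 0: 3
  node 1: ⊤
  node 2: 3
  node 3: ⊤
  node 4: ⊤
  node 5: 1
  node 6: ⊤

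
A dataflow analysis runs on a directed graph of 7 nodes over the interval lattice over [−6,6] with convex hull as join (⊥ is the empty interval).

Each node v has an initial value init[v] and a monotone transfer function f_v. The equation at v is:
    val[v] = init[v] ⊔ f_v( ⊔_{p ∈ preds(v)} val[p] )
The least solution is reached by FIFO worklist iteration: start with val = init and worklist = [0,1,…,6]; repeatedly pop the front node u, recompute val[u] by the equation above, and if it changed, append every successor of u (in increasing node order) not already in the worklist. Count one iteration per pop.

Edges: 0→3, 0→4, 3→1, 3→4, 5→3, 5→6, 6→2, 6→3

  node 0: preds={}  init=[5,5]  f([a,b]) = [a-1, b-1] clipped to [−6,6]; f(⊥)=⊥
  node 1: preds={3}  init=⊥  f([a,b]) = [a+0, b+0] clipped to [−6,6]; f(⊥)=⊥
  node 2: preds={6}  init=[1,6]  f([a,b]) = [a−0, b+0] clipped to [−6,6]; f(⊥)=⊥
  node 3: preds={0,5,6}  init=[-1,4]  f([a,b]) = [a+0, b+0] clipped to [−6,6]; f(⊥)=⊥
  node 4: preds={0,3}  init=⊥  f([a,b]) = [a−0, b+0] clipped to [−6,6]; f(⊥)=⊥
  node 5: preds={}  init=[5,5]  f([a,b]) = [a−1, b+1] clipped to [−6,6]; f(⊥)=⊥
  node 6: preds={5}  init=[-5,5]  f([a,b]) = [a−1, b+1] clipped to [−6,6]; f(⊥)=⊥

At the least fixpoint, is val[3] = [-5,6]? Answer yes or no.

Iteration log — 12 steps:
  step 1. node 0  ⊔preds=⊥  new=[5,5]  stable
  step 2. node 1  ⊔preds=[-1,4]  new=[-1,4]  old=⊥  +wl: 
  step 3. node 2  ⊔preds=[-5,5]  new=[-5,6]  old=[1,6]  +wl: 
  step 4. node 3  ⊔preds=[-5,5]  new=[-5,5]  old=[-1,4]  +wl: 1
  step 5. node 4  ⊔preds=[-5,5]  new=[-5,5]  old=⊥  +wl: 
  step 6. node 5  ⊔preds=⊥  new=[5,5]  stable
  step 7. node 6  ⊔preds=[5,5]  new=[-5,6]  old=[-5,5]  +wl: 2,3
  step 8. node 1  ⊔preds=[-5,5]  new=[-5,5]  old=[-1,4]  +wl: 
  step 9. node 2  ⊔preds=[-5,6]  new=[-5,6]  stable
  step 10. node 3  ⊔preds=[-5,6]  new=[-5,6]  old=[-5,5]  +wl: 1,4
  step 11. node 1  ⊔preds=[-5,6]  new=[-5,6]  old=[-5,5]  +wl: 
  step 12. node 4  ⊔preds=[-5,6]  new=[-5,6]  old=[-5,5]  +wl: 

Least fixpoint reached:
  node 0: [5,5]
  node 1: [-5,6]
  node 2: [-5,6]
  node 3: [-5,6]
  node 4: [-5,6]
  node 5: [5,5]
  node 6: [-5,6]

yes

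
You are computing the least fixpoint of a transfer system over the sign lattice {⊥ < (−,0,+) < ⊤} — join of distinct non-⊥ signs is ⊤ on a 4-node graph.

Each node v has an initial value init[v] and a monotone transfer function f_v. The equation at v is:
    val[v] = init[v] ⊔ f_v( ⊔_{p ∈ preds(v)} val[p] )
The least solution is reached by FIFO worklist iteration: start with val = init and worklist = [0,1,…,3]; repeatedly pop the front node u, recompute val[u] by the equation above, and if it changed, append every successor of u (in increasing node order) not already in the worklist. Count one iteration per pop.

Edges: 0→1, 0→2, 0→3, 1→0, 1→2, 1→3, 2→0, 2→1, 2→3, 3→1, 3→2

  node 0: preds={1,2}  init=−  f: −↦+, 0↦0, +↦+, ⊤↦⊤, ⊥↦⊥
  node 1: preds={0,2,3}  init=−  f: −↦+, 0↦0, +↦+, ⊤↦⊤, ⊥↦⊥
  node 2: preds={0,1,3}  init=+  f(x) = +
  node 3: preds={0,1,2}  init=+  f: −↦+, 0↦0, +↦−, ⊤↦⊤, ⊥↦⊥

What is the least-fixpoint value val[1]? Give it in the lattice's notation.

Iteration log — 7 steps:
  step 1. node 0  ⊔preds=⊤  new=⊤  old=−  +wl: 
  step 2. node 1  ⊔preds=⊤  new=⊤  old=−  +wl: 0
  step 3. node 2  ⊔preds=⊤  new=+  stable
  step 4. node 3  ⊔preds=⊤  new=⊤  old=+  +wl: 1,2
  step 5. node 0  ⊔preds=⊤  new=⊤  stable
  step 6. node 1  ⊔preds=⊤  new=⊤  stable
  step 7. node 2  ⊔preds=⊤  new=+  stable

Least fixpoint reached:
  node 0: ⊤
  node 1: ⊤
  node 2: +
  node 3: ⊤

⊤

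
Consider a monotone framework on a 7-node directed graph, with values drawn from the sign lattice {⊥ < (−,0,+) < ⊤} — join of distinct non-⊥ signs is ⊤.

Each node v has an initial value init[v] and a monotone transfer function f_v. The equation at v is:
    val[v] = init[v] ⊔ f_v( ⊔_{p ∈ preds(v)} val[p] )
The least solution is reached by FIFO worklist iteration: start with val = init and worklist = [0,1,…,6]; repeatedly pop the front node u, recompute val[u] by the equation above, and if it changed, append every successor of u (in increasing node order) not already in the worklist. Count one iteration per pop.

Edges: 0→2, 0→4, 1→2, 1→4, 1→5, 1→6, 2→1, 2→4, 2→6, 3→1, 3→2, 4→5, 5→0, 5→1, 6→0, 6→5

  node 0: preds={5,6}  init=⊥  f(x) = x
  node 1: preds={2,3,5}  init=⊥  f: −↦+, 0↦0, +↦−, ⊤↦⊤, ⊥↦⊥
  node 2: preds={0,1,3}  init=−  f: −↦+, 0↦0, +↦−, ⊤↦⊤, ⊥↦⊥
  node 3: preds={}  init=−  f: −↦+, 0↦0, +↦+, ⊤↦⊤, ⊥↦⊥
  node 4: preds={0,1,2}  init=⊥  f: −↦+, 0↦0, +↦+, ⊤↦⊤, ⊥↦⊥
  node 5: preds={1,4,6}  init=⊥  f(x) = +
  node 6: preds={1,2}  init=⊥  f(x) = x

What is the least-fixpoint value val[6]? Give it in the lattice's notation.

Iteration log — 13 steps:
  step 1. node 0  ⊔preds=⊥  new=⊥  stable
  step 2. node 1  ⊔preds=−  new=+  old=⊥  +wl: 
  step 3. node 2  ⊔preds=⊤  new=⊤  old=−  +wl: 1
  step 4. node 3  ⊔preds=⊥  new=−  stable
  step 5. node 4  ⊔preds=⊤  new=⊤  old=⊥  +wl: 
  step 6. node 5  ⊔preds=⊤  new=+  old=⊥  +wl: 0
  step 7. node 6  ⊔preds=⊤  new=⊤  old=⊥  +wl: 5
  step 8. node 1  ⊔preds=⊤  new=⊤  old=+  +wl: 2,4,6
  step 9. node 0  ⊔preds=⊤  new=⊤  old=⊥  +wl: 
  step 10. node 5  ⊔preds=⊤  new=+  stable
  step 11. node 2  ⊔preds=⊤  new=⊤  stable
  step 12. node 4  ⊔preds=⊤  new=⊤  stable
  step 13. node 6  ⊔preds=⊤  new=⊤  stable

Least fixpoint reached:
  node 0: ⊤
  node 1: ⊤
  node 2: ⊤
  node 3: −
  node 4: ⊤
  node 5: +
  node 6: ⊤

⊤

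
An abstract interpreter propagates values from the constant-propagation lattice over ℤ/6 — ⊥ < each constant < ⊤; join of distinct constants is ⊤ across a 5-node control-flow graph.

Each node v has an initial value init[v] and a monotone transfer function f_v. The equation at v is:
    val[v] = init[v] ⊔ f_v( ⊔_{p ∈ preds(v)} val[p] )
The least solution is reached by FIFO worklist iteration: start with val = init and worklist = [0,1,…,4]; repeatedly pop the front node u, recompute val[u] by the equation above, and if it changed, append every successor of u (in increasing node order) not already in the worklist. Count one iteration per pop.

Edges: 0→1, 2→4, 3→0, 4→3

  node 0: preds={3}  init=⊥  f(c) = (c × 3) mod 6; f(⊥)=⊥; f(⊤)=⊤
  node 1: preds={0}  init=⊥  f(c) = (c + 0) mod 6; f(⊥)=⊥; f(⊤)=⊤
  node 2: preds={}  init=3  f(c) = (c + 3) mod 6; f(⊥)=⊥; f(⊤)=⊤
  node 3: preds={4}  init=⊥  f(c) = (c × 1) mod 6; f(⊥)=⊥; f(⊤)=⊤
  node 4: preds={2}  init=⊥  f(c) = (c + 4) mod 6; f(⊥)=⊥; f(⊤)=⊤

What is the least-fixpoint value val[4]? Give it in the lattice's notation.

Trace (8 dequeues):
  [1] u=0 | in ⊥ | out ⊥ | ==
  [2] u=1 | in ⊥ | out ⊥ | ==
  [3] u=2 | in ⊥ | out 3 | ==
  [4] u=3 | in ⊥ | out ⊥ | ==
  [5] u=4 | in 3 | out 1 | prev ⊥ | push {3}
  [6] u=3 | in 1 | out 1 | prev ⊥ | push {0}
  [7] u=0 | in 1 | out 3 | prev ⊥ | push {1}
  [8] u=1 | in 3 | out 3 | prev ⊥ | push {}

Converged values:
  [0] 3
  [1] 3
  [2] 3
  [3] 1
  [4] 1

1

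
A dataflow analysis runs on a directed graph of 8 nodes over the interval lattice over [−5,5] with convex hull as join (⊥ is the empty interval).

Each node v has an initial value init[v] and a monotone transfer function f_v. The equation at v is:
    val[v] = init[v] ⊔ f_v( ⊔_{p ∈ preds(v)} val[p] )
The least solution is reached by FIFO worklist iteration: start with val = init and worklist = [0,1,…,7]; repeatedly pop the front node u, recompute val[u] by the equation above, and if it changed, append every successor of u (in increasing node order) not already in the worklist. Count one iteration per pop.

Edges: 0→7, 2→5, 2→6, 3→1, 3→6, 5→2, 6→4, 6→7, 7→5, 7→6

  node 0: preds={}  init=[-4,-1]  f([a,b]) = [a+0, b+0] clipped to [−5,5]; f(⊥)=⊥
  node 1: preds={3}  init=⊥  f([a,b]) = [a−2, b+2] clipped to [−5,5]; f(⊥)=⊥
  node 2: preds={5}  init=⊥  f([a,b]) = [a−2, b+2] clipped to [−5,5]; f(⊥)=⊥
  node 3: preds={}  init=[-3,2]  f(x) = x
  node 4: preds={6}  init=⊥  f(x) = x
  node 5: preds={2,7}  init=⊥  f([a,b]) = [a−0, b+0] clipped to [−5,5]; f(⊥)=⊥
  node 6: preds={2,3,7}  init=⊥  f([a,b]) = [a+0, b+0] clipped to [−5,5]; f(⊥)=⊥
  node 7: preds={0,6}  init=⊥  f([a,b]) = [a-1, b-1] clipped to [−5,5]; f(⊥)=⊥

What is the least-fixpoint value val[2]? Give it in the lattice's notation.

Trace (26 dequeues):
  [1] u=0 | in ⊥ | out [-4,-1] | ==
  [2] u=1 | in [-3,2] | out [-5,4] | prev ⊥ | push {}
  [3] u=2 | in ⊥ | out ⊥ | ==
  [4] u=3 | in ⊥ | out [-3,2] | ==
  [5] u=4 | in ⊥ | out ⊥ | ==
  [6] u=5 | in ⊥ | out ⊥ | ==
  [7] u=6 | in [-3,2] | out [-3,2] | prev ⊥ | push {4}
  [8] u=7 | in [-4,2] | out [-5,1] | prev ⊥ | push {5,6}
  [9] u=4 | in [-3,2] | out [-3,2] | prev ⊥ | push {}
  [10] u=5 | in [-5,1] | out [-5,1] | prev ⊥ | push {2}
  [11] u=6 | in [-5,2] | out [-5,2] | prev [-3,2] | push {4,7}
  [12] u=2 | in [-5,1] | out [-5,3] | prev ⊥ | push {5,6}
  [13] u=4 | in [-5,2] | out [-5,2] | prev [-3,2] | push {}
  [14] u=7 | in [-5,2] | out [-5,1] | ==
  [15] u=5 | in [-5,3] | out [-5,3] | prev [-5,1] | push {2}
  [16] u=6 | in [-5,3] | out [-5,3] | prev [-5,2] | push {4,7}
  [17] u=2 | in [-5,3] | out [-5,5] | prev [-5,3] | push {5,6}
  [18] u=4 | in [-5,3] | out [-5,3] | prev [-5,2] | push {}
  [19] u=7 | in [-5,3] | out [-5,2] | prev [-5,1] | push {}
  [20] u=5 | in [-5,5] | out [-5,5] | prev [-5,3] | push {2}
  [21] u=6 | in [-5,5] | out [-5,5] | prev [-5,3] | push {4,7}
  [22] u=2 | in [-5,5] | out [-5,5] | ==
  [23] u=4 | in [-5,5] | out [-5,5] | prev [-5,3] | push {}
  [24] u=7 | in [-5,5] | out [-5,4] | prev [-5,2] | push {5,6}
  [25] u=5 | in [-5,5] | out [-5,5] | ==
  [26] u=6 | in [-5,5] | out [-5,5] | ==

Converged values:
  [0] [-4,-1]
  [1] [-5,4]
  [2] [-5,5]
  [3] [-3,2]
  [4] [-5,5]
  [5] [-5,5]
  [6] [-5,5]
  [7] [-5,4]

[-5,5]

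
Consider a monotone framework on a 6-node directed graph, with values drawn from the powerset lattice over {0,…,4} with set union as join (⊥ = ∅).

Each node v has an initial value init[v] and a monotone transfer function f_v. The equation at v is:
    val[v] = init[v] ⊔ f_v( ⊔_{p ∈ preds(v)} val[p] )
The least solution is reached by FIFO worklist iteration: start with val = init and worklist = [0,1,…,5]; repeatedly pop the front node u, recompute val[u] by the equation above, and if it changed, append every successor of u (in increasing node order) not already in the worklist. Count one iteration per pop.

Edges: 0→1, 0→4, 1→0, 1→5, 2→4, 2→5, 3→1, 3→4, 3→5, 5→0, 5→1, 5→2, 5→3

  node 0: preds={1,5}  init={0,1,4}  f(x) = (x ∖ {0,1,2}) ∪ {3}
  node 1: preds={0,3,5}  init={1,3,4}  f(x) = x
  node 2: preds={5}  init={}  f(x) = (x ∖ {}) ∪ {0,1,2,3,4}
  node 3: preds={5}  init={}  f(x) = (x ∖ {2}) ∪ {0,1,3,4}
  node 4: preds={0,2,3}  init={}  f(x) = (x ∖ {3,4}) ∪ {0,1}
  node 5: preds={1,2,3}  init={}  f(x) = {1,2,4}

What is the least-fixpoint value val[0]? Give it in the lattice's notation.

{0,1,3,4}

Iteration log — 12 steps:
  step 1. node 0  ⊔preds={1,3,4}  new={0,1,3,4}  old={0,1,4}  +wl: 
  step 2. node 1  ⊔preds={0,1,3,4}  new={0,1,3,4}  old={1,3,4}  +wl: 0
  step 3. node 2  ⊔preds={}  new={0,1,2,3,4}  old={}  +wl: 
  step 4. node 3  ⊔preds={}  new={0,1,3,4}  old={}  +wl: 1
  step 5. node 4  ⊔preds={0,1,2,3,4}  new={0,1,2}  old={}  +wl: 
  step 6. node 5  ⊔preds={0,1,2,3,4}  new={1,2,4}  old={}  +wl: 2,3
  step 7. node 0  ⊔preds={0,1,2,3,4}  new={0,1,3,4}  stable
  step 8. node 1  ⊔preds={0,1,2,3,4}  new={0,1,2,3,4}  old={0,1,3,4}  +wl: 0,5
  step 9. node 2  ⊔preds={1,2,4}  new={0,1,2,3,4}  stable
  step 10. node 3  ⊔preds={1,2,4}  new={0,1,3,4}  stable
  step 11. node 0  ⊔preds={0,1,2,3,4}  new={0,1,3,4}  stable
  step 12. node 5  ⊔preds={0,1,2,3,4}  new={1,2,4}  stable

Least fixpoint reached:
  node 0: {0,1,3,4}
  node 1: {0,1,2,3,4}
  node 2: {0,1,2,3,4}
  node 3: {0,1,3,4}
  node 4: {0,1,2}
  node 5: {1,2,4}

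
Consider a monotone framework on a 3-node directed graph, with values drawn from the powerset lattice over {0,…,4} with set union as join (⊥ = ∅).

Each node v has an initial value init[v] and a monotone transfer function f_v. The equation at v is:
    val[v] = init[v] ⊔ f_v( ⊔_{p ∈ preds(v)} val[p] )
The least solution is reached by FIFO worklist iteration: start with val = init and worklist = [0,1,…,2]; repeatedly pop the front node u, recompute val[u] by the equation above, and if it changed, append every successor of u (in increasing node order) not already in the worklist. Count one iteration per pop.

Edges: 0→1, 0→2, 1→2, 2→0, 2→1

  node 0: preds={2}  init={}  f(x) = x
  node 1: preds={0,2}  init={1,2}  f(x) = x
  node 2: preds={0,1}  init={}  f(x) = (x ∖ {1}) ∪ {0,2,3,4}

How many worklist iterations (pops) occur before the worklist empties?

Trace (6 dequeues):
  [1] u=0 | in {} | out {} | ==
  [2] u=1 | in {} | out {1,2} | ==
  [3] u=2 | in {1,2} | out {0,2,3,4} | prev {} | push {0,1}
  [4] u=0 | in {0,2,3,4} | out {0,2,3,4} | prev {} | push {2}
  [5] u=1 | in {0,2,3,4} | out {0,1,2,3,4} | prev {1,2} | push {}
  [6] u=2 | in {0,1,2,3,4} | out {0,2,3,4} | ==

Converged values:
  [0] {0,2,3,4}
  [1] {0,1,2,3,4}
  [2] {0,2,3,4}

6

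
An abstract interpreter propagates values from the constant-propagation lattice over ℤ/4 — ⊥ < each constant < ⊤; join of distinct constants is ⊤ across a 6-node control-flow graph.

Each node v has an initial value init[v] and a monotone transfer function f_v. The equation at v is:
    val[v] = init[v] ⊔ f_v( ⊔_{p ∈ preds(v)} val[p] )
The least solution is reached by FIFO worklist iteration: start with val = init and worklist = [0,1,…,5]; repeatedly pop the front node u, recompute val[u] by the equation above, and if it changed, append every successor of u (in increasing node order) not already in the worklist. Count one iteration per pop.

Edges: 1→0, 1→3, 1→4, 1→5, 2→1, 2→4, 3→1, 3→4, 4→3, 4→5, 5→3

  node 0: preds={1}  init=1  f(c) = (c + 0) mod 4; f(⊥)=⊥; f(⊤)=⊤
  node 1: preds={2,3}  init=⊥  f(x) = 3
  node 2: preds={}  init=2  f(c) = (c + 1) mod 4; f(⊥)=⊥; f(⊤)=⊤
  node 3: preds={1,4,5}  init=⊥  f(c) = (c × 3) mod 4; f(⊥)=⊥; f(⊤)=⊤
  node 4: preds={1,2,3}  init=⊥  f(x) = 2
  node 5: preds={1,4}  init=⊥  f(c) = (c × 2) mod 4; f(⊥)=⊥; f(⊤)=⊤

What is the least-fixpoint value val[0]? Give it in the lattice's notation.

Worklist (11 pops):
  #1 pop 0: in=⊥ → 1 (no change)
  #2 pop 1: in=2 → 3 (was ⊥); enqueue [0]
  #3 pop 2: in=⊥ → 2 (no change)
  #4 pop 3: in=3 → 1 (was ⊥); enqueue [1]
  #5 pop 4: in=⊤ → 2 (was ⊥); enqueue [3]
  #6 pop 5: in=⊤ → ⊤ (was ⊥); enqueue []
  #7 pop 0: in=3 → ⊤ (was 1); enqueue []
  #8 pop 1: in=⊤ → 3 (no change)
  #9 pop 3: in=⊤ → ⊤ (was 1); enqueue [1,4]
  #10 pop 1: in=⊤ → 3 (no change)
  #11 pop 4: in=⊤ → 2 (no change)

Fixpoint:
  val[0] = ⊤
  val[1] = 3
  val[2] = 2
  val[3] = ⊤
  val[4] = 2
  val[5] = ⊤

⊤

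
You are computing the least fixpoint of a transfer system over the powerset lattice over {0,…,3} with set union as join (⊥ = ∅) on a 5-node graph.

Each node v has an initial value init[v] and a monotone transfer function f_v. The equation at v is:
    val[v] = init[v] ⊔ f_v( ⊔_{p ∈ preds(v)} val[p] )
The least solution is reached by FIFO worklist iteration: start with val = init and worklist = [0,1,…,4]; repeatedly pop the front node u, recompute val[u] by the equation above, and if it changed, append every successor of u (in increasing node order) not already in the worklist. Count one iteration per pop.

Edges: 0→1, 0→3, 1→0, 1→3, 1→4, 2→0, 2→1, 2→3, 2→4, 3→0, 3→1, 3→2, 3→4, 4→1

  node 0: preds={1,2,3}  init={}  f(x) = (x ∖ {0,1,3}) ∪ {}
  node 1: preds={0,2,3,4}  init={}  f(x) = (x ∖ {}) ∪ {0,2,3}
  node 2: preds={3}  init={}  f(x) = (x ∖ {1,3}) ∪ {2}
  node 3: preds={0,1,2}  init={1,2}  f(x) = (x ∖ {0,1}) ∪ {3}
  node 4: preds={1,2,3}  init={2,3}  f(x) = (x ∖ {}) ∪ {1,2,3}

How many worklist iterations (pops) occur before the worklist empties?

8

Iteration log — 8 steps:
  step 1. node 0  ⊔preds={1,2}  new={2}  old={}  +wl: 
  step 2. node 1  ⊔preds={1,2,3}  new={0,1,2,3}  old={}  +wl: 0
  step 3. node 2  ⊔preds={1,2}  new={2}  old={}  +wl: 1
  step 4. node 3  ⊔preds={0,1,2,3}  new={1,2,3}  old={1,2}  +wl: 2
  step 5. node 4  ⊔preds={0,1,2,3}  new={0,1,2,3}  old={2,3}  +wl: 
  step 6. node 0  ⊔preds={0,1,2,3}  new={2}  stable
  step 7. node 1  ⊔preds={0,1,2,3}  new={0,1,2,3}  stable
  step 8. node 2  ⊔preds={1,2,3}  new={2}  stable

Least fixpoint reached:
  node 0: {2}
  node 1: {0,1,2,3}
  node 2: {2}
  node 3: {1,2,3}
  node 4: {0,1,2,3}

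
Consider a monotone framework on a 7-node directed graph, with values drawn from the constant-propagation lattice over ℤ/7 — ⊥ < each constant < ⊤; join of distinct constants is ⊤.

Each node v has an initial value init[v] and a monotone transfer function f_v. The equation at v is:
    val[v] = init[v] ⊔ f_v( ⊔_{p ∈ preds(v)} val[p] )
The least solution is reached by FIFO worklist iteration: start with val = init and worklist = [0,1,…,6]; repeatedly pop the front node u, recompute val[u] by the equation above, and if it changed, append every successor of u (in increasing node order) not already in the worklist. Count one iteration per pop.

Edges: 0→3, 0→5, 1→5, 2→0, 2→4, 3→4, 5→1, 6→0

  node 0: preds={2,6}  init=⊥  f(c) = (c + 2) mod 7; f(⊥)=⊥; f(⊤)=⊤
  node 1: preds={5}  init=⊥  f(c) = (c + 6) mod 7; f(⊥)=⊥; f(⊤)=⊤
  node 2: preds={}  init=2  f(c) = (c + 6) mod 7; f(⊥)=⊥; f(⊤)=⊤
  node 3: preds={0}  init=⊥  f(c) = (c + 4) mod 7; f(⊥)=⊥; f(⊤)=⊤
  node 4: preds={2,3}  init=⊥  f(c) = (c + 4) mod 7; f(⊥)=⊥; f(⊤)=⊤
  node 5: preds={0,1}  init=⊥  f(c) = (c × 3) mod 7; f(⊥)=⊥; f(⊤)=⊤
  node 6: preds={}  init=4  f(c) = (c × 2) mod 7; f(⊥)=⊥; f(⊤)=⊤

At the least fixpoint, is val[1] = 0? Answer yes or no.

Trace (9 dequeues):
  [1] u=0 | in ⊤ | out ⊤ | prev ⊥ | push {}
  [2] u=1 | in ⊥ | out ⊥ | ==
  [3] u=2 | in ⊥ | out 2 | ==
  [4] u=3 | in ⊤ | out ⊤ | prev ⊥ | push {}
  [5] u=4 | in ⊤ | out ⊤ | prev ⊥ | push {}
  [6] u=5 | in ⊤ | out ⊤ | prev ⊥ | push {1}
  [7] u=6 | in ⊥ | out 4 | ==
  [8] u=1 | in ⊤ | out ⊤ | prev ⊥ | push {5}
  [9] u=5 | in ⊤ | out ⊤ | ==

Converged values:
  [0] ⊤
  [1] ⊤
  [2] 2
  [3] ⊤
  [4] ⊤
  [5] ⊤
  [6] 4

no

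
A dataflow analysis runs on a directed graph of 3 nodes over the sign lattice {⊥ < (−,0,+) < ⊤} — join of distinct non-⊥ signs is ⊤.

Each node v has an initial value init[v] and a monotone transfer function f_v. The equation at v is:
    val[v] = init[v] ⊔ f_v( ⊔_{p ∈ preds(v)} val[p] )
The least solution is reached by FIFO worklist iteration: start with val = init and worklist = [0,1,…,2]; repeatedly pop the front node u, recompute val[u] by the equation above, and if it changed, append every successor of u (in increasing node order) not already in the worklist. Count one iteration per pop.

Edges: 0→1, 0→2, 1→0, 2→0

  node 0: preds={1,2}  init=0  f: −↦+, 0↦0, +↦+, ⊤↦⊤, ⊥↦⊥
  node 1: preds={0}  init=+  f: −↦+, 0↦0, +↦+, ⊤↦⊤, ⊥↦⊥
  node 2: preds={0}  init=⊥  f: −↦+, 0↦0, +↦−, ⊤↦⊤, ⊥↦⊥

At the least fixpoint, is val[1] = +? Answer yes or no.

no

Trace (4 dequeues):
  [1] u=0 | in + | out ⊤ | prev 0 | push {}
  [2] u=1 | in ⊤ | out ⊤ | prev + | push {0}
  [3] u=2 | in ⊤ | out ⊤ | prev ⊥ | push {}
  [4] u=0 | in ⊤ | out ⊤ | ==

Converged values:
  [0] ⊤
  [1] ⊤
  [2] ⊤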